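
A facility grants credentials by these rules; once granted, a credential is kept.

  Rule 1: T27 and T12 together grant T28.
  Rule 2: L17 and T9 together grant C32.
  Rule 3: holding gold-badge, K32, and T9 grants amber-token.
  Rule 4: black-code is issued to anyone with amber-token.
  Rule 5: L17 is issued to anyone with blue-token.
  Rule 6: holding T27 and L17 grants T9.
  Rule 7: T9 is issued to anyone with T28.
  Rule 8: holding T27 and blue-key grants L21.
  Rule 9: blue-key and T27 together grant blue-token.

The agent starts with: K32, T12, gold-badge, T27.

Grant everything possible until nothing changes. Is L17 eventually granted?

L17 would need blue-token (Rule 5), but blue-token is never granted.

No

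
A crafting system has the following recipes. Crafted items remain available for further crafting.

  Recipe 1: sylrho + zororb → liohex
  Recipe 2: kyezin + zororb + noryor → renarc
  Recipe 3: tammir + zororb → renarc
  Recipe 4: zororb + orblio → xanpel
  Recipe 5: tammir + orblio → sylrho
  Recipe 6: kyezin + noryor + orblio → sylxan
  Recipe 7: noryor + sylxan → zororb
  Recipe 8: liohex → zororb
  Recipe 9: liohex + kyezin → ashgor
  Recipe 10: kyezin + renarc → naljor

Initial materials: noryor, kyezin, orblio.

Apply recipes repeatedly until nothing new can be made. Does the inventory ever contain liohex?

No

liohex would need sylrho and zororb (Recipe 1), but sylrho is never obtained.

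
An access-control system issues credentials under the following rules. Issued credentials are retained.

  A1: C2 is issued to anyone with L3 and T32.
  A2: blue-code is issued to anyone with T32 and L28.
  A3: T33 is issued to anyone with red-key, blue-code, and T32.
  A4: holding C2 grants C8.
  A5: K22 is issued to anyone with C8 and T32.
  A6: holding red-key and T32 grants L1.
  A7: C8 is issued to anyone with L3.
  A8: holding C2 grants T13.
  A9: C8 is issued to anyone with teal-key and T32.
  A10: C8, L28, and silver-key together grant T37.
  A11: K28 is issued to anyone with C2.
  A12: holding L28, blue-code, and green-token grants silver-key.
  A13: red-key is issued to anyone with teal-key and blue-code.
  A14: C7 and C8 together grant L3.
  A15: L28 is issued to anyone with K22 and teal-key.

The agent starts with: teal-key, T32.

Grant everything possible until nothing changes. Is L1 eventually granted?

Yes

Holding teal-key and T32 grants C8 (A9).
Holding C8 and T32 grants K22 (A5).
Holding K22 and teal-key grants L28 (A15).
Holding T32 and L28 grants blue-code (A2).
Holding teal-key and blue-code grants red-key (A13).
Holding red-key and T32 grants L1 (A6).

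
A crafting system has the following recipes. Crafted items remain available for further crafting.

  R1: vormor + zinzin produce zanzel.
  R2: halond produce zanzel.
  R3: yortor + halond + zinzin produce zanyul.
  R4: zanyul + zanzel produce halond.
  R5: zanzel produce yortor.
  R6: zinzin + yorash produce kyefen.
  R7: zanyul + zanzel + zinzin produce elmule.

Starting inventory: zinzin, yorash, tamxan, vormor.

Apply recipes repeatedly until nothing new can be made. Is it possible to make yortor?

vormor + zinzin → zanzel (R1).
zanzel → yortor (R5).

Yes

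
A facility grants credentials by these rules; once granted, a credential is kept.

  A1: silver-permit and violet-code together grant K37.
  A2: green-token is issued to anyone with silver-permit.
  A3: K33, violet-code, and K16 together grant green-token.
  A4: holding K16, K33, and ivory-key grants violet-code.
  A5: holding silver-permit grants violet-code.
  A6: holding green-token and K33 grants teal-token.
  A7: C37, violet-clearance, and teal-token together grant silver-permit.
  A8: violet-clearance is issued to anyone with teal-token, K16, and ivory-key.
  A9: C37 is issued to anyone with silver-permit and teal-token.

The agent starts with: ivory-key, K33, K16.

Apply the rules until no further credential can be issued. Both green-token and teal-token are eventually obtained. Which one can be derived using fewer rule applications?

green-token

green-token: Holding K16, K33, and ivory-key grants violet-code (A4). Holding K33, violet-code, and K16 grants green-token (A3). [2 rule applications]
teal-token: Holding K16, K33, and ivory-key grants violet-code (A4). Holding K33, violet-code, and K16 grants green-token (A3). Holding green-token and K33 grants teal-token (A6). [3 rule applications]
green-token needs fewer.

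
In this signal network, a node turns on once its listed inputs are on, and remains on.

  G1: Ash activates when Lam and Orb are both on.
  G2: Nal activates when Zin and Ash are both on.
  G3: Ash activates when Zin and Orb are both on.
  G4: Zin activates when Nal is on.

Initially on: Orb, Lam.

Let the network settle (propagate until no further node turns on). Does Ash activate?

Yes

Lam and Orb are on, so Ash activates (G1).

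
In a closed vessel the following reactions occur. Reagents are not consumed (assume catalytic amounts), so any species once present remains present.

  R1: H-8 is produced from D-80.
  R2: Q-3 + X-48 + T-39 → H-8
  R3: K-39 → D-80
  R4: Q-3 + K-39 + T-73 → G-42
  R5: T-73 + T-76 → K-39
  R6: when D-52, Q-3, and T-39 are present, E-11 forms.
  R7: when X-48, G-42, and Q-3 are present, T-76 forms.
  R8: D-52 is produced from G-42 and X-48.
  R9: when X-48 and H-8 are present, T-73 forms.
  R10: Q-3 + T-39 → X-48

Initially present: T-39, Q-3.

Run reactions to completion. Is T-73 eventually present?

Q-3 and T-39 present → X-48 forms (R10).
Q-3, X-48, and T-39 present → H-8 forms (R2).
X-48 and H-8 present → T-73 forms (R9).

Yes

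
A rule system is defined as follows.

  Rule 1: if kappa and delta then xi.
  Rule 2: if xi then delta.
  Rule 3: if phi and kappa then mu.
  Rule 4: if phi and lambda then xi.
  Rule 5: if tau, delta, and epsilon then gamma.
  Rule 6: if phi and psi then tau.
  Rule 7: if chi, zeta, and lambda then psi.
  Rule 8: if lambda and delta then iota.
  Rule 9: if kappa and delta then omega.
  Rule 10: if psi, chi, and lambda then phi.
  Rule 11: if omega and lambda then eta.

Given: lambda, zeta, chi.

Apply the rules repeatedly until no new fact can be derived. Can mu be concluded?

mu would need phi and kappa (Rule 3), but kappa is never established.

No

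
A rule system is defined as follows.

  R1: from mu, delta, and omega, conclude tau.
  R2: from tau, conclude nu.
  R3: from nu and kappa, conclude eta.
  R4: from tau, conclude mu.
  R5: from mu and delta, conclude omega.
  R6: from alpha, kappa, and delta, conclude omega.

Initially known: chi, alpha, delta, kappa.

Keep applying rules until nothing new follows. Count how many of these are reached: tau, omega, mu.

alpha, kappa, and delta hold, so omega follows (R6).
tau would need mu, delta, and omega (R1), but mu is never established.
omega: reached.
mu would need tau (R4), but tau is never established.
Reached: omega — 1 of the 3.

1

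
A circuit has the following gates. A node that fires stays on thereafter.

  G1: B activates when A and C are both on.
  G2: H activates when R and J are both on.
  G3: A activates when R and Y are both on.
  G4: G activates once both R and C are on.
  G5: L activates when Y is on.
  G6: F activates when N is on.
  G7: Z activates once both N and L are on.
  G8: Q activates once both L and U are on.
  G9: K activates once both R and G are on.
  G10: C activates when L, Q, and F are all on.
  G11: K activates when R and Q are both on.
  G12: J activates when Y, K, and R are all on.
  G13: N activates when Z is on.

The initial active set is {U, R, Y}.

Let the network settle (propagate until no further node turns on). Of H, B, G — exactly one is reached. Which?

H

Y is on, so L activates (G5).
L and U are on, so Q activates (G8).
R and Q are on, so K activates (G11).
Y, K, and R are on, so J activates (G12).
G2: R and J on → H on.
B would need A and C (G1), but C never turns on. G would need R and C (G4), but C never turns on.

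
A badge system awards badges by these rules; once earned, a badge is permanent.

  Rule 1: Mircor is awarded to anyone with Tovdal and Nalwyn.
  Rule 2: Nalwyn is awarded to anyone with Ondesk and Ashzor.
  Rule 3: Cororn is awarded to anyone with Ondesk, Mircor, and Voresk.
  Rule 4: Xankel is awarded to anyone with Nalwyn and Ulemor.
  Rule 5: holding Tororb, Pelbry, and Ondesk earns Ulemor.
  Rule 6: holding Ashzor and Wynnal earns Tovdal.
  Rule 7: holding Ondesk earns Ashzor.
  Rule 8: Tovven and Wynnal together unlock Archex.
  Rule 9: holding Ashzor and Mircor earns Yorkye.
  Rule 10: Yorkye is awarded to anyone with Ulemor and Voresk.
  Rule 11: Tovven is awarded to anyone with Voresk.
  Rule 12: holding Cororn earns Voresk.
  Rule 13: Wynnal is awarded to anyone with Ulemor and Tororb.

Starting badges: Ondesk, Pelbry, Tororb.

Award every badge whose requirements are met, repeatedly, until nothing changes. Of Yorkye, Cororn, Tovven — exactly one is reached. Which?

With Tororb, Pelbry, and Ondesk, Ulemor is earned (Rule 5).
With Ondesk, Ashzor is earned (Rule 7).
With Ondesk and Ashzor, Nalwyn is earned (Rule 2).
With Ulemor and Tororb, Wynnal is earned (Rule 13).
With Ashzor and Wynnal, Tovdal is earned (Rule 6).
With Tovdal and Nalwyn, Mircor is earned (Rule 1).
With Ashzor and Mircor, Yorkye is earned (Rule 9).
Tovven would need Voresk (Rule 11), but Voresk is never earned. Cororn would need Ondesk, Mircor, and Voresk (Rule 3), but Voresk is never earned.

Yorkye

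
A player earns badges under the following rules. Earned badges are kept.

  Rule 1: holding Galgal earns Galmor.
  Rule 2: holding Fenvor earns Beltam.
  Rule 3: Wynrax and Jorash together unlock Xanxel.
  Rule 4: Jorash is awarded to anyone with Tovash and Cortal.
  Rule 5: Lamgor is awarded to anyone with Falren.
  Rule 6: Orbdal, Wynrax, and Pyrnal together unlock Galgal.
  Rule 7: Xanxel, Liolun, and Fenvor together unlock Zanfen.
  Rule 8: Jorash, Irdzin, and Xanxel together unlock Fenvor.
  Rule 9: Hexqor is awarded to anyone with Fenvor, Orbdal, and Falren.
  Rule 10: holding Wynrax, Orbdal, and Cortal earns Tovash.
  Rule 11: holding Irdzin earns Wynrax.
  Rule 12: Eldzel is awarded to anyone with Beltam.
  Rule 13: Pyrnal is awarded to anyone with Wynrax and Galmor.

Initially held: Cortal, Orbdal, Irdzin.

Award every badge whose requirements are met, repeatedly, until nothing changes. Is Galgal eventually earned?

No

Galgal would need Orbdal, Wynrax, and Pyrnal (Rule 6), but Pyrnal is never earned.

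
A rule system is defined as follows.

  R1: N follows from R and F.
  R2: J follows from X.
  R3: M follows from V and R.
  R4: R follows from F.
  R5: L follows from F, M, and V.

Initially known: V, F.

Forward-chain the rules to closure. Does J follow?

J would need X (R2), but X is never established.

No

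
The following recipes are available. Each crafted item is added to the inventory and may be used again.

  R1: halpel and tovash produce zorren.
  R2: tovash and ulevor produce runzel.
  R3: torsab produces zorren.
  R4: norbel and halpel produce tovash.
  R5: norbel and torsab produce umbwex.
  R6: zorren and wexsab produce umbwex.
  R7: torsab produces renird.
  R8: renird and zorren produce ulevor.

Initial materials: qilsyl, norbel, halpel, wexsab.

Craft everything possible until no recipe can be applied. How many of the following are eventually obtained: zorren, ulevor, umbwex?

2

Using R4, norbel and halpel make tovash.
Using R1, halpel and tovash make zorren.
zorren and wexsab → umbwex (R6).
zorren: reached.
ulevor would need renird and zorren (R8), but renird is never obtained.
umbwex: reached.
Reached: zorren and umbwex — 2 of the 3.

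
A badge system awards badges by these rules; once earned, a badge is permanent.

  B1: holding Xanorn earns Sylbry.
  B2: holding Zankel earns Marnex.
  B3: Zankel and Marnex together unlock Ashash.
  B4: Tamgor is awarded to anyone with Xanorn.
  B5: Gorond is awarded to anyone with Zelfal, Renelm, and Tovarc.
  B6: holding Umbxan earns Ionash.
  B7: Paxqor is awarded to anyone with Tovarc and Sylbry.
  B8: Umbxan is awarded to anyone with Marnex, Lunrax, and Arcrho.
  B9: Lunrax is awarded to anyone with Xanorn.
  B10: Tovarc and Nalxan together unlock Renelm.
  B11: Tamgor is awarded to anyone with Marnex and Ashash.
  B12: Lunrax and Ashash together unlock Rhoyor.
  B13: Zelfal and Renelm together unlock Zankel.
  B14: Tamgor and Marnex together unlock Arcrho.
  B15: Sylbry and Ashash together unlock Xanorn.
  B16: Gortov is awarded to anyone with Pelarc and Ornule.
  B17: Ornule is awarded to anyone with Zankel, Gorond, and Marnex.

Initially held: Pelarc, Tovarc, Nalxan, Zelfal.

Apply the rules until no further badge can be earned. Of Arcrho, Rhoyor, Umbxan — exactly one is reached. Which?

Arcrho

With Tovarc and Nalxan, Renelm is earned (B10).
With Zelfal and Renelm, Zankel is earned (B13).
With Zankel, Marnex is earned (B2).
With Zankel and Marnex, Ashash is earned (B3).
With Marnex and Ashash, Tamgor is earned (B11).
With Tamgor and Marnex, Arcrho is earned (B14).
Umbxan would need Marnex, Lunrax, and Arcrho (B8), but Lunrax is never earned. Rhoyor would need Lunrax and Ashash (B12), but Lunrax is never earned.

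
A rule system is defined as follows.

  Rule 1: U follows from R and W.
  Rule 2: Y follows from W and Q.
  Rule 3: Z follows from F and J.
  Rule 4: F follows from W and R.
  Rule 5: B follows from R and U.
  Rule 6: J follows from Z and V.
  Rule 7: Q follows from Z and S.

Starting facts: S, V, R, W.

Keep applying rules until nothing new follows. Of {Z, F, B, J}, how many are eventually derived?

R and W hold, so U follows (Rule 1).
From W and R, Rule 4 gives F.
From R and U, Rule 5 gives B.
Z would need F and J (Rule 3), but J is never established.
F: reached.
B: reached.
J would need Z and V (Rule 6), but Z is never established.
Reached: F and B — 2 of the 4.

2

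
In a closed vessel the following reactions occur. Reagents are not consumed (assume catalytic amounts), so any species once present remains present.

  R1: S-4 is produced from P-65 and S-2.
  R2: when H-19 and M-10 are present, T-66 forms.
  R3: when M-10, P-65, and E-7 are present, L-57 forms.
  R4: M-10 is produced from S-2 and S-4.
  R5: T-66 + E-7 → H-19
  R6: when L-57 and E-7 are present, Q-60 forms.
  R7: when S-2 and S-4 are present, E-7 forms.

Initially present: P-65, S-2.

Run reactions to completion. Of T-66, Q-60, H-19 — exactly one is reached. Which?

Q-60

P-65 and S-2 present → S-4 forms (R1).
S-2 and S-4 present → M-10 forms (R4).
S-2 and S-4 present → E-7 forms (R7).
M-10, P-65, and E-7 present → L-57 forms (R3).
L-57 and E-7 present → Q-60 forms (R6).
H-19 would need T-66 and E-7 (R5), but T-66 never forms. T-66 would need H-19 and M-10 (R2), but H-19 never forms.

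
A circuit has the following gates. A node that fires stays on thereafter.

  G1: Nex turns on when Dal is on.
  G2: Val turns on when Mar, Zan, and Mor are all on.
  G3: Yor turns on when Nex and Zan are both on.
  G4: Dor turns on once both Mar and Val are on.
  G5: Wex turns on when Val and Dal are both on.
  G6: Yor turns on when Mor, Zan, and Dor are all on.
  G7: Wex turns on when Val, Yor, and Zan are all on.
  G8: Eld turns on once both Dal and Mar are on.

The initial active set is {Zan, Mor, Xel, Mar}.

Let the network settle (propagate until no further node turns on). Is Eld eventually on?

Eld would need Dal and Mar (G8), but Dal never turns on.

No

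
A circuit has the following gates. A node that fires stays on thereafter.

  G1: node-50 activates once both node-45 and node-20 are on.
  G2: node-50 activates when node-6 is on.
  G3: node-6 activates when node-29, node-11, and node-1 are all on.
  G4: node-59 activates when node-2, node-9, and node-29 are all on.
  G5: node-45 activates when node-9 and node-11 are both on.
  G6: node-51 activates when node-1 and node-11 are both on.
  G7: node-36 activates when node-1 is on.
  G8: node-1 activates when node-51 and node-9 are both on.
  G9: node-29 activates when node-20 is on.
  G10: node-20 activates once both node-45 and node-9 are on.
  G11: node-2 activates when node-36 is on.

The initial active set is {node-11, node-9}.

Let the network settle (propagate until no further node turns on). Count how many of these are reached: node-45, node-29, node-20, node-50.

G5: node-9 and node-11 on → node-45 on.
G10: node-45 and node-9 on → node-20 on.
node-45 and node-20 are on, so node-50 activates (G1).
node-20 is on, so node-29 activates (G9).
node-45: reached.
node-29: reached.
node-20: reached.
node-50: reached.
All 4 are reached.

4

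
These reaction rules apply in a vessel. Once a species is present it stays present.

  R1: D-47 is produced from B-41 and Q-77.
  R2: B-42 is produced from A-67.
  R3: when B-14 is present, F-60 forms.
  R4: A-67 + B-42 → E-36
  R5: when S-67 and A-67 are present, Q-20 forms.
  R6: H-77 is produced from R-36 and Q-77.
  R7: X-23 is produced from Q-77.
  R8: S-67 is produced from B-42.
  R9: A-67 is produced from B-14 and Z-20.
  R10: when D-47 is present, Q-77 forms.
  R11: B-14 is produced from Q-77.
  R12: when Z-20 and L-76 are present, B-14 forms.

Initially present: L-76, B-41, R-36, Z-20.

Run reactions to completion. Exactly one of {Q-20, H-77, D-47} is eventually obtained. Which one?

Q-20

Z-20 and L-76 present → B-14 forms (R12).
B-14 and Z-20 present → A-67 forms (R9).
A-67 present → B-42 forms (R2).
B-42 present → S-67 forms (R8).
S-67 and A-67 present → Q-20 forms (R5).
D-47 would need B-41 and Q-77 (R1), but Q-77 never forms. H-77 would need R-36 and Q-77 (R6), but Q-77 never forms.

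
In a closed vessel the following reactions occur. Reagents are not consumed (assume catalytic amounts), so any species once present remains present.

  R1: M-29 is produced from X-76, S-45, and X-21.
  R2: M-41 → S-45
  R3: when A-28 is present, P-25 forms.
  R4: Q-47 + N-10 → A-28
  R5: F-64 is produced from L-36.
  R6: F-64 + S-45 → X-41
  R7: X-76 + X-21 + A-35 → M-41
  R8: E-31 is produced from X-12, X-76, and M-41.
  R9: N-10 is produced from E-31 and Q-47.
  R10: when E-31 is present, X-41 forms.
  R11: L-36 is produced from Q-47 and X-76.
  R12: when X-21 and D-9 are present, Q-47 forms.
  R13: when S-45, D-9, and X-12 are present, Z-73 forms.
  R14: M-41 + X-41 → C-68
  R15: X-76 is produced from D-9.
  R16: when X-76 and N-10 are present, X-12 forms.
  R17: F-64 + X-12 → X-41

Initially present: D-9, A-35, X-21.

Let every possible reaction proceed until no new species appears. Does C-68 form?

Yes

X-21 and D-9 present → Q-47 forms (R12).
D-9 present → X-76 forms (R15).
X-76, X-21, and A-35 present → M-41 forms (R7).
Q-47 and X-76 present → L-36 forms (R11).
M-41 present → S-45 forms (R2).
L-36 present → F-64 forms (R5).
F-64 and S-45 present → X-41 forms (R6).
M-41 and X-41 present → C-68 forms (R14).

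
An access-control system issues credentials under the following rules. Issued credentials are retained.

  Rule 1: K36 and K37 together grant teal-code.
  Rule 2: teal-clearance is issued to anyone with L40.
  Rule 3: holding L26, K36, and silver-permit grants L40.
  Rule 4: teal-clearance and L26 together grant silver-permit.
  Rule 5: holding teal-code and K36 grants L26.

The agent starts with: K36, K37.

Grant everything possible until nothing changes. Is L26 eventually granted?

Yes

Holding K36 and K37 grants teal-code (Rule 1).
Holding teal-code and K36 grants L26 (Rule 5).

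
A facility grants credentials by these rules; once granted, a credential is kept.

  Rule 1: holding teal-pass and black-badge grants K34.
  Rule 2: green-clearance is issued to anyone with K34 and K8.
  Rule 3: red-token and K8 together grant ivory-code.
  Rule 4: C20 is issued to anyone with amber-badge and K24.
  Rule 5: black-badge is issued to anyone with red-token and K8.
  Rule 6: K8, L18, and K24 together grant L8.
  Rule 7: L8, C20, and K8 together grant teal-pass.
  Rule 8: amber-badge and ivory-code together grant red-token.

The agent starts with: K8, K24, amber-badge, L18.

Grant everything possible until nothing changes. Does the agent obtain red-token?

red-token would need amber-badge and ivory-code (Rule 8), but ivory-code is never granted.

No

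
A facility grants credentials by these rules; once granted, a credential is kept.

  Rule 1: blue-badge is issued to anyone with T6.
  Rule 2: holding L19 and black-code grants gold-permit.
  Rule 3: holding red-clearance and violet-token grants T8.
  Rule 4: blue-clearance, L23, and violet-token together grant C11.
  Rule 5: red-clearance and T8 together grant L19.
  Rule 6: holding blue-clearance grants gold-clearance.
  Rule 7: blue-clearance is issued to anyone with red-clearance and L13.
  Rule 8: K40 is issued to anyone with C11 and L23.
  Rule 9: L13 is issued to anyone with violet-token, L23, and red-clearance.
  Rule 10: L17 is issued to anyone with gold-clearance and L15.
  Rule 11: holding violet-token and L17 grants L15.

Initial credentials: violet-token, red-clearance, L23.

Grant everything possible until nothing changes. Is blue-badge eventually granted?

No

blue-badge would need T6 (Rule 1), but T6 is never granted.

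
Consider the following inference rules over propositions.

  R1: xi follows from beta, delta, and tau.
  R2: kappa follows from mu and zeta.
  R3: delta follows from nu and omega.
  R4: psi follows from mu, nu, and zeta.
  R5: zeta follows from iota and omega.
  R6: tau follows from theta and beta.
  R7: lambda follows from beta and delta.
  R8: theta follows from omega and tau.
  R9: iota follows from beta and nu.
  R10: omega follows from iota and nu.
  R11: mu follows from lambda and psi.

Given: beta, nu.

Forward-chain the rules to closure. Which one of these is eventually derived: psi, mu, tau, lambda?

lambda

beta and nu hold, so iota follows (R9).
iota and nu hold, so omega follows (R10).
From nu and omega, R3 gives delta.
beta and delta hold, so lambda follows (R7).
mu would need lambda and psi (R11), but psi is never established. tau would need theta and beta (R6), but theta is never established. psi would need mu, nu, and zeta (R4), but mu is never established.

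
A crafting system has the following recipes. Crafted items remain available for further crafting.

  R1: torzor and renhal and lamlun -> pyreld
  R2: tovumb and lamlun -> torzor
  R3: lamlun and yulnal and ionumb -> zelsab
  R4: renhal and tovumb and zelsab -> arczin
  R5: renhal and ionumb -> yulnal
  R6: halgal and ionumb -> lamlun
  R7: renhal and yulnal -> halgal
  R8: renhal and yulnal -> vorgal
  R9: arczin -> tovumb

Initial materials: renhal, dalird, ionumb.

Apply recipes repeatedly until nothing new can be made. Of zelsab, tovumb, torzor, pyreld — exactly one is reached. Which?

zelsab

renhal and ionumb -> yulnal (R5).
Using R7, renhal and yulnal make halgal.
halgal and ionumb -> lamlun (R6).
lamlun and yulnal and ionumb -> zelsab (R3).
pyreld would need torzor, renhal, and lamlun (R1), but torzor is never obtained. tovumb would need arczin (R9), but arczin is never obtained. torzor would need tovumb and lamlun (R2), but tovumb is never obtained.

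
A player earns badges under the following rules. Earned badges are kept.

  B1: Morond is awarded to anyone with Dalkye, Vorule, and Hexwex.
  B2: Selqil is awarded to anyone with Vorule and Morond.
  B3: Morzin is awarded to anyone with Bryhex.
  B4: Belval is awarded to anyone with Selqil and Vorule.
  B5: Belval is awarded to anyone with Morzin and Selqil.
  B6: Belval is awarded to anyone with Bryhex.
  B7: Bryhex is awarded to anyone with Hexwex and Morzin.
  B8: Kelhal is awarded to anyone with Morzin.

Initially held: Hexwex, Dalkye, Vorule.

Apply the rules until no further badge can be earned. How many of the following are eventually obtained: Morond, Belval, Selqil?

With Dalkye, Vorule, and Hexwex, Morond is earned (B1).
With Vorule and Morond, Selqil is earned (B2).
With Selqil and Vorule, Belval is earned (B4).
Morond: reached.
Belval: reached.
Selqil: reached.
All 3 are reached.

3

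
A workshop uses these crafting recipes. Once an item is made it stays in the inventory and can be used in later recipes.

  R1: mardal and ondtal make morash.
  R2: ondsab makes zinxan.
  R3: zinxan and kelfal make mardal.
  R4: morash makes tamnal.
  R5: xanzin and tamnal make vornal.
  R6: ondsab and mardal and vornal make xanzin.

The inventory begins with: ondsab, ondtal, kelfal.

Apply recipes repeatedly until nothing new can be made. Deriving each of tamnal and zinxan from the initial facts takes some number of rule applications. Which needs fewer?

zinxan

zinxan: Using R2, ondsab makes zinxan. [1 rule application]
tamnal: Using R2, ondsab makes zinxan. Using R3, zinxan and kelfal make mardal. Using R1, mardal and ondtal make morash. morash → tamnal (R4). [4 rule applications]
zinxan needs fewer.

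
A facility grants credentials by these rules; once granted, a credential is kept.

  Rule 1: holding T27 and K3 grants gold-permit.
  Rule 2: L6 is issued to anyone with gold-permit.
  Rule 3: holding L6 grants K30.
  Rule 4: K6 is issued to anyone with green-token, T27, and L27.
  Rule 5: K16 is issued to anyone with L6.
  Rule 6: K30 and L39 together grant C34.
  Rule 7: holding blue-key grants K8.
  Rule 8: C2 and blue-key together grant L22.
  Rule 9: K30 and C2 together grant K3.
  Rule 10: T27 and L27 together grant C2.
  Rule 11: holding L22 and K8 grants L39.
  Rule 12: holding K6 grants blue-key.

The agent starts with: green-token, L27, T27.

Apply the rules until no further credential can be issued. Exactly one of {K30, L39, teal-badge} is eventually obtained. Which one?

Holding T27 and L27 grants C2 (Rule 10).
Holding green-token, T27, and L27 grants K6 (Rule 4).
Holding K6 grants blue-key (Rule 12).
Holding C2 and blue-key grants L22 (Rule 8).
Holding blue-key grants K8 (Rule 7).
Holding L22 and K8 grants L39 (Rule 11).
No rule produces teal-badge, and it is not given. K30 would need L6 (Rule 3), but L6 is never granted.

L39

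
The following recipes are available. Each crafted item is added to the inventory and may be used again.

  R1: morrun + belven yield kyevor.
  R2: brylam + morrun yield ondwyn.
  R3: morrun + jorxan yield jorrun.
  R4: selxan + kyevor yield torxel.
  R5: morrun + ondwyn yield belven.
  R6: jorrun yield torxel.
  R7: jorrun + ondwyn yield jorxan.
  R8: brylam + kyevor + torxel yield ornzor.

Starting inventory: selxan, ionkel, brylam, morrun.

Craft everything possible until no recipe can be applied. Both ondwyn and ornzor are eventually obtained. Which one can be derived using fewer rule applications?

ondwyn

ondwyn: brylam + morrun → ondwyn (R2). [1 rule application]
ornzor: brylam + morrun → ondwyn (R2). morrun + ondwyn → belven (R5). morrun + belven → kyevor (R1). selxan + kyevor → torxel (R4). Using R8, brylam, kyevor, and torxel make ornzor. [5 rule applications]
ondwyn needs fewer.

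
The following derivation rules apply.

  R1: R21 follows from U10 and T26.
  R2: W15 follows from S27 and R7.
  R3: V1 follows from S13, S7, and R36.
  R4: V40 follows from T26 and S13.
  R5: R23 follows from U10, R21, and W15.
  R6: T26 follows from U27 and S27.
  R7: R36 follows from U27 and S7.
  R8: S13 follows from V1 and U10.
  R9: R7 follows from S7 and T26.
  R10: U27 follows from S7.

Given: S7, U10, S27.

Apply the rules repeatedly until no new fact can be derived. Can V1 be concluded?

V1 would need S13, S7, and R36 (R3), but S13 is never established.

No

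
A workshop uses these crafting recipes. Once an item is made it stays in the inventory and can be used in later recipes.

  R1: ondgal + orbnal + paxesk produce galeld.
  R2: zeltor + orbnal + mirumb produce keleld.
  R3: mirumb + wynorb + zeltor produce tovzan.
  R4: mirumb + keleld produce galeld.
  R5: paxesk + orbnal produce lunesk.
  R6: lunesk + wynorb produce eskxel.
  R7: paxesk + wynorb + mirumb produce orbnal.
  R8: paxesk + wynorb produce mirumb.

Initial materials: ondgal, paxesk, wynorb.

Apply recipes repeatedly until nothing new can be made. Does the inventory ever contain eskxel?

Yes

Using R8, paxesk and wynorb make mirumb.
paxesk + wynorb + mirumb → orbnal (R7).
paxesk + orbnal → lunesk (R5).
lunesk + wynorb → eskxel (R6).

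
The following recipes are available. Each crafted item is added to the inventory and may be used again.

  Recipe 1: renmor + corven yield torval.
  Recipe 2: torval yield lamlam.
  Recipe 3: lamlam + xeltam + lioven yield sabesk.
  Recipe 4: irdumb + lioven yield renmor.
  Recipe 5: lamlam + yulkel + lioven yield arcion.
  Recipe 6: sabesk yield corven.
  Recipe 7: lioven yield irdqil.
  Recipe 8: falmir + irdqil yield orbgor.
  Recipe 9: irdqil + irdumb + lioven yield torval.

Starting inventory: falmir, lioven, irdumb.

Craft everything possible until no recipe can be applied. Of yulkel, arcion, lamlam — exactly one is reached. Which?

Using Recipe 7, lioven makes irdqil.
irdqil + irdumb + lioven → torval (Recipe 9).
Using Recipe 2, torval makes lamlam.
arcion would need lamlam, yulkel, and lioven (Recipe 5), but yulkel is never obtained. No rule produces yulkel, and it is not given.

lamlam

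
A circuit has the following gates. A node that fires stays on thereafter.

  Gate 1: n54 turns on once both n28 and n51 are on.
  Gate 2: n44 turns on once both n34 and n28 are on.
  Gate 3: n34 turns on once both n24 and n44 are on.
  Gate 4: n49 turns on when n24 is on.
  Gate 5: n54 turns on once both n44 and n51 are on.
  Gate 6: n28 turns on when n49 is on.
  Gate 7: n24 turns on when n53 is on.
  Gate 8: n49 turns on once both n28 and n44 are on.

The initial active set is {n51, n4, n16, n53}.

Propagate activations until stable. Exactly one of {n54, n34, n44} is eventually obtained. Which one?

n54

Gate 7: n53 on → n24 on.
n24 is on, so n49 turns on (Gate 4).
Gate 6: n49 on → n28 on.
n28 and n51 are on, so n54 turns on (Gate 1).
n44 would need n34 and n28 (Gate 2), but n34 never turns on. n34 would need n24 and n44 (Gate 3), but n44 never turns on.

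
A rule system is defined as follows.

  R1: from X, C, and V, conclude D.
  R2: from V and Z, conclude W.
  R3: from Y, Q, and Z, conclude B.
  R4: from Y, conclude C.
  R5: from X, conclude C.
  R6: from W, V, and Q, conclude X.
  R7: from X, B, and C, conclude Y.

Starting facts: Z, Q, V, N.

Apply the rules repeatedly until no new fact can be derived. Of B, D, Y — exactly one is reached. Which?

D

From V and Z, R2 gives W.
From W, V, and Q, R6 gives X.
X holds, so C follows (R5).
X, C, and V hold, so D follows (R1).
Y would need X, B, and C (R7), but B is never established. B would need Y, Q, and Z (R3), but Y is never established.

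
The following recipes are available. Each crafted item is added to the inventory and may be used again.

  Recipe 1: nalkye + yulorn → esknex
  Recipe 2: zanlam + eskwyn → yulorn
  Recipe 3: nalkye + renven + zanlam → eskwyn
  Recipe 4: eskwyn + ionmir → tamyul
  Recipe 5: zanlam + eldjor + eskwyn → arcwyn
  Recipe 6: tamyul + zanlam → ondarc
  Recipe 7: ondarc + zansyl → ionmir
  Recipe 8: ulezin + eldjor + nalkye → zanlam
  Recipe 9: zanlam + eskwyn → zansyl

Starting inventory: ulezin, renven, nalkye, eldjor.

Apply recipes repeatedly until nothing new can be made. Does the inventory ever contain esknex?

ulezin + eldjor + nalkye → zanlam (Recipe 8).
nalkye + renven + zanlam → eskwyn (Recipe 3).
zanlam + eskwyn → yulorn (Recipe 2).
Using Recipe 1, nalkye and yulorn make esknex.

Yes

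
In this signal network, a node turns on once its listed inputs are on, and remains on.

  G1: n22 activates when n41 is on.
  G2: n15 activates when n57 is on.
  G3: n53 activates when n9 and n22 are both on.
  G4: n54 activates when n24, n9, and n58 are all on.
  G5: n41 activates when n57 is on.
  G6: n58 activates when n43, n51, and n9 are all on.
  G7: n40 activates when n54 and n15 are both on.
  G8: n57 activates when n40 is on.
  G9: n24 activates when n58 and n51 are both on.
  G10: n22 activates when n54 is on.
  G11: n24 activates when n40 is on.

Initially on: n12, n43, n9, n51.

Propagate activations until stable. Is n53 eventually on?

G6: n43, n51, and n9 on → n58 on.
n58 and n51 are on, so n24 activates (G9).
G4: n24, n9, and n58 on → n54 on.
G10: n54 on → n22 on.
n9 and n22 are on, so n53 activates (G3).

Yes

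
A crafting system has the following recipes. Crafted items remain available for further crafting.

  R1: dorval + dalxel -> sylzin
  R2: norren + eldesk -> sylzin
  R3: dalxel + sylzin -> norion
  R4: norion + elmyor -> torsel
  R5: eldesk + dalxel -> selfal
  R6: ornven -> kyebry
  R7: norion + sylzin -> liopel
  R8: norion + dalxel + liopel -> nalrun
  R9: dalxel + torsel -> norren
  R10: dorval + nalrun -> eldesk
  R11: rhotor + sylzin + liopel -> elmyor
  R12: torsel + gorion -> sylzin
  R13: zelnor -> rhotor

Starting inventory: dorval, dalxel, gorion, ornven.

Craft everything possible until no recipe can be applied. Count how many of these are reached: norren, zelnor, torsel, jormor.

norren would need dalxel and torsel (R9), but torsel is never obtained.
No rule produces zelnor, and it is not given.
torsel would need norion and elmyor (R4), but elmyor is never obtained.
No rule produces jormor, and it is not given.
None of the 4 are reached.

0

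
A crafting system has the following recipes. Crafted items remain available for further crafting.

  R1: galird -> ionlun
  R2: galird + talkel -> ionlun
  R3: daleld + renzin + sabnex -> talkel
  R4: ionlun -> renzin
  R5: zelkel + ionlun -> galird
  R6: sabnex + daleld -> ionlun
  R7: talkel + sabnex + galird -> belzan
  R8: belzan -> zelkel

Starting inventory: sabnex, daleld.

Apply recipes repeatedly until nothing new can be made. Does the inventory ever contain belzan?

belzan would need talkel, sabnex, and galird (R7), but galird is never obtained.

No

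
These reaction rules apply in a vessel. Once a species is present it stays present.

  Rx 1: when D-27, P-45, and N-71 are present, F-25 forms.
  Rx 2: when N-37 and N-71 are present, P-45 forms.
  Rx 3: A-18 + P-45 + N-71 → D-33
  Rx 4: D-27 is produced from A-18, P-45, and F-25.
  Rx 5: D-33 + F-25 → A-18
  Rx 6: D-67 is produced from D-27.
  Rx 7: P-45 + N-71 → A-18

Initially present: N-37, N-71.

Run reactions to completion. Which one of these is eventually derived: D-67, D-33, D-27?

D-33

N-37 and N-71 present → P-45 forms (Rx 2).
P-45 and N-71 present → A-18 forms (Rx 7).
A-18, P-45, and N-71 present → D-33 forms (Rx 3).
D-27 would need A-18, P-45, and F-25 (Rx 4), but F-25 never forms. D-67 would need D-27 (Rx 6), but D-27 never forms.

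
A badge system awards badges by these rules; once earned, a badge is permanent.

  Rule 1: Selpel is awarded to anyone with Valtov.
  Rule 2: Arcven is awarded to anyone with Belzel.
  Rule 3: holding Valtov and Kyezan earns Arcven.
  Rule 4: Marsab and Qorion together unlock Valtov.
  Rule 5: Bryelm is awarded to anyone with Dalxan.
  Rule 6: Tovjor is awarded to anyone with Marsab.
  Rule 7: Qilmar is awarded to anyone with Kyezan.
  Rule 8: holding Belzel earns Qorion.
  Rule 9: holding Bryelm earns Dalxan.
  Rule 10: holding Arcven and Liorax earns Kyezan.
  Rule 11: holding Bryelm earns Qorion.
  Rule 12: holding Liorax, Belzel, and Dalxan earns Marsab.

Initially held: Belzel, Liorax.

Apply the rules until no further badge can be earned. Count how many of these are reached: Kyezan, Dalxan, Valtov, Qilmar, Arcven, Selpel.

3

With Belzel, Arcven is earned (Rule 2).
With Arcven and Liorax, Kyezan is earned (Rule 10).
With Kyezan, Qilmar is earned (Rule 7).
Kyezan: reached.
Dalxan would need Bryelm (Rule 9), but Bryelm is never earned.
Valtov would need Marsab and Qorion (Rule 4), but Marsab is never earned.
Qilmar: reached.
Arcven: reached.
Selpel would need Valtov (Rule 1), but Valtov is never earned.
Reached: Kyezan, Qilmar, and Arcven — 3 of the 6.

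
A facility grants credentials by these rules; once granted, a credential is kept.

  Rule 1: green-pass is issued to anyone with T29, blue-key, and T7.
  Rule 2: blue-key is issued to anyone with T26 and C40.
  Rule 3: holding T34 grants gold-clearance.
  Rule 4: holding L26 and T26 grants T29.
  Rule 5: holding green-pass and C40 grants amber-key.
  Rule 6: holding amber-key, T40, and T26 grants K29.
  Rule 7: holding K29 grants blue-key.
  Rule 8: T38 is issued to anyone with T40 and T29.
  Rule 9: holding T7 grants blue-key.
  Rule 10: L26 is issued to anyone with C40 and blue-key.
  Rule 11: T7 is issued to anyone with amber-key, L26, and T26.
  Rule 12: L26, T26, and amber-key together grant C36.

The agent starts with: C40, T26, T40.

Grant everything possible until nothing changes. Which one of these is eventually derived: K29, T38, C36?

T38

Holding T26 and C40 grants blue-key (Rule 2).
Holding C40 and blue-key grants L26 (Rule 10).
Holding L26 and T26 grants T29 (Rule 4).
Holding T40 and T29 grants T38 (Rule 8).
K29 would need amber-key, T40, and T26 (Rule 6), but amber-key is never granted. C36 would need L26, T26, and amber-key (Rule 12), but amber-key is never granted.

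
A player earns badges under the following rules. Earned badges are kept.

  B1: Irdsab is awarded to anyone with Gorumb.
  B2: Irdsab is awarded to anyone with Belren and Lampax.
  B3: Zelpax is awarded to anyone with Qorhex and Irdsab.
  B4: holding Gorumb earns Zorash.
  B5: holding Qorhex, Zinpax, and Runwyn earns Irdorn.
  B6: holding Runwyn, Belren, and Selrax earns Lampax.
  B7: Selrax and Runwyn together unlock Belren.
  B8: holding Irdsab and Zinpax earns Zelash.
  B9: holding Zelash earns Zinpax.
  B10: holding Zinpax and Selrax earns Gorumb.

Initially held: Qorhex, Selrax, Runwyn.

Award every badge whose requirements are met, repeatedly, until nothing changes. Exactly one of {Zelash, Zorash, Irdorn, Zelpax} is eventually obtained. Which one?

With Selrax and Runwyn, Belren is earned (B7).
With Runwyn, Belren, and Selrax, Lampax is earned (B6).
With Belren and Lampax, Irdsab is earned (B2).
With Qorhex and Irdsab, Zelpax is earned (B3).
Irdorn would need Qorhex, Zinpax, and Runwyn (B5), but Zinpax is never earned. Zelash would need Irdsab and Zinpax (B8), but Zinpax is never earned. Zorash would need Gorumb (B4), but Gorumb is never earned.

Zelpax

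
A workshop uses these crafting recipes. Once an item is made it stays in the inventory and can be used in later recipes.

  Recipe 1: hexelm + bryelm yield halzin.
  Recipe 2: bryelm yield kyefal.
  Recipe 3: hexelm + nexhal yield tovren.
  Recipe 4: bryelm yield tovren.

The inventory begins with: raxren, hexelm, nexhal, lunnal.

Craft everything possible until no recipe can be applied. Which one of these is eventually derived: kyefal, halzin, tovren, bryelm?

hexelm + nexhal → tovren (Recipe 3).
No rule produces bryelm, and it is not given. kyefal would need bryelm (Recipe 2), but bryelm is never obtained. halzin would need hexelm and bryelm (Recipe 1), but bryelm is never obtained.

tovren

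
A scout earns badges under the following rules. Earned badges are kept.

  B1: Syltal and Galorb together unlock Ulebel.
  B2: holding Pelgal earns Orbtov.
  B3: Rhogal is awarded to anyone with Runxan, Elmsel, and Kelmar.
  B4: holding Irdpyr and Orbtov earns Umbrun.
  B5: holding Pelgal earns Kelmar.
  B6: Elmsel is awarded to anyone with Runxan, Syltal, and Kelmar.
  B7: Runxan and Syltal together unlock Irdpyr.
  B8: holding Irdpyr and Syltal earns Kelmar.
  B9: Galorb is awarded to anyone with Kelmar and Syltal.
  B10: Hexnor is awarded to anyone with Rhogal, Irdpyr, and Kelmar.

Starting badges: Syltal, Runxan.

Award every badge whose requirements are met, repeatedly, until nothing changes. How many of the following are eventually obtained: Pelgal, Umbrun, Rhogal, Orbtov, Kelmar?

2

With Runxan and Syltal, Irdpyr is earned (B7).
With Irdpyr and Syltal, Kelmar is earned (B8).
With Runxan, Syltal, and Kelmar, Elmsel is earned (B6).
With Runxan, Elmsel, and Kelmar, Rhogal is earned (B3).
No rule produces Pelgal, and it is not given.
Umbrun would need Irdpyr and Orbtov (B4), but Orbtov is never earned.
Rhogal: reached.
Orbtov would need Pelgal (B2), but Pelgal is never earned.
Kelmar: reached.
Reached: Rhogal and Kelmar — 2 of the 5.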